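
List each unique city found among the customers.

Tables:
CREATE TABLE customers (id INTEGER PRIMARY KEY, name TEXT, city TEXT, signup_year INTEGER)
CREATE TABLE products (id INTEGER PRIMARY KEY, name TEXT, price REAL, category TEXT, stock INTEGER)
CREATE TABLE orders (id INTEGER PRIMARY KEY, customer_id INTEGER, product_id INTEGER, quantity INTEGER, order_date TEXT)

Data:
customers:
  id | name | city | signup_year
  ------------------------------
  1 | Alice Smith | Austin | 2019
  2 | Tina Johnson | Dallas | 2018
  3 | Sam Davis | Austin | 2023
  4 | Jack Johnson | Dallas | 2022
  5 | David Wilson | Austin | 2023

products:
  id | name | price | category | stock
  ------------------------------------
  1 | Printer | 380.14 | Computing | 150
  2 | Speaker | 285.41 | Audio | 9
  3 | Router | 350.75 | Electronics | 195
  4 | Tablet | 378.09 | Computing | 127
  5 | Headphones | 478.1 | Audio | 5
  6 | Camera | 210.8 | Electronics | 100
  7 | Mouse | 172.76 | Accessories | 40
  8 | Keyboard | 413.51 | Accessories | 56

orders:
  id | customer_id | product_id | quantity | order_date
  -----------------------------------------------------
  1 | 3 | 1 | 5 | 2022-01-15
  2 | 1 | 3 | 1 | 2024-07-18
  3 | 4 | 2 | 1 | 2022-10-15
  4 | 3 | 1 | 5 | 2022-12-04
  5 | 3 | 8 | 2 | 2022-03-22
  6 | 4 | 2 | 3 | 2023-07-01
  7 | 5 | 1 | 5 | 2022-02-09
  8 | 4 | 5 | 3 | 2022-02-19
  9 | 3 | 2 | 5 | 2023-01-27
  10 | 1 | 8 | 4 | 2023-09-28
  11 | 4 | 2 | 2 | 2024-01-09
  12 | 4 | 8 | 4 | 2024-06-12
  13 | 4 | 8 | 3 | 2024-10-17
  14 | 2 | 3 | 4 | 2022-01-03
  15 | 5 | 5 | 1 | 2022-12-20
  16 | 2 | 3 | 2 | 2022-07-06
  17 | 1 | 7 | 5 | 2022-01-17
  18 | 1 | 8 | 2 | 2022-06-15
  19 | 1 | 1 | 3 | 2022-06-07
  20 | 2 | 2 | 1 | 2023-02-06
SELECT DISTINCT city FROM customers

Execution result:
city
Austin
Dallas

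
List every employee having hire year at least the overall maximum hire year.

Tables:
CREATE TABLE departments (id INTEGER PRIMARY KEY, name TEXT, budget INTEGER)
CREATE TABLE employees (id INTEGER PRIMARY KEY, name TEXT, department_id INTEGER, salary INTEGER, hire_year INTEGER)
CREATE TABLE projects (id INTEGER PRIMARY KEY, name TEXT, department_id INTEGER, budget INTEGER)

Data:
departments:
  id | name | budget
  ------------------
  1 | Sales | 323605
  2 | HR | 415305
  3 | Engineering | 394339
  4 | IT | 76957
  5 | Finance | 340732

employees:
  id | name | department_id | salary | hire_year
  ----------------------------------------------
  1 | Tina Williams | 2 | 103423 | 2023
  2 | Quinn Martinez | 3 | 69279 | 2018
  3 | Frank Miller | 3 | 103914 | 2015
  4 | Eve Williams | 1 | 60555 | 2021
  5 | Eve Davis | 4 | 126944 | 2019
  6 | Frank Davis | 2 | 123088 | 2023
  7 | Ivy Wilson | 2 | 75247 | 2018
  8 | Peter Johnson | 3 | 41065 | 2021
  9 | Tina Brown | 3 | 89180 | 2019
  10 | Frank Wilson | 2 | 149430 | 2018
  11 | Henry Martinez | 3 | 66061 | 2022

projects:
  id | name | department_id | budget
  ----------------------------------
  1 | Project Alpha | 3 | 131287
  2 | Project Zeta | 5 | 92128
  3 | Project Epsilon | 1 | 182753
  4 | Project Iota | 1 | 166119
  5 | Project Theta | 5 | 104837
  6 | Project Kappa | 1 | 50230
SELECT name, hire_year FROM employees WHERE hire_year >= (SELECT MAX(hire_year) FROM employees)

Execution result:
name | hire_year
Tina Williams | 2023
Frank Davis | 2023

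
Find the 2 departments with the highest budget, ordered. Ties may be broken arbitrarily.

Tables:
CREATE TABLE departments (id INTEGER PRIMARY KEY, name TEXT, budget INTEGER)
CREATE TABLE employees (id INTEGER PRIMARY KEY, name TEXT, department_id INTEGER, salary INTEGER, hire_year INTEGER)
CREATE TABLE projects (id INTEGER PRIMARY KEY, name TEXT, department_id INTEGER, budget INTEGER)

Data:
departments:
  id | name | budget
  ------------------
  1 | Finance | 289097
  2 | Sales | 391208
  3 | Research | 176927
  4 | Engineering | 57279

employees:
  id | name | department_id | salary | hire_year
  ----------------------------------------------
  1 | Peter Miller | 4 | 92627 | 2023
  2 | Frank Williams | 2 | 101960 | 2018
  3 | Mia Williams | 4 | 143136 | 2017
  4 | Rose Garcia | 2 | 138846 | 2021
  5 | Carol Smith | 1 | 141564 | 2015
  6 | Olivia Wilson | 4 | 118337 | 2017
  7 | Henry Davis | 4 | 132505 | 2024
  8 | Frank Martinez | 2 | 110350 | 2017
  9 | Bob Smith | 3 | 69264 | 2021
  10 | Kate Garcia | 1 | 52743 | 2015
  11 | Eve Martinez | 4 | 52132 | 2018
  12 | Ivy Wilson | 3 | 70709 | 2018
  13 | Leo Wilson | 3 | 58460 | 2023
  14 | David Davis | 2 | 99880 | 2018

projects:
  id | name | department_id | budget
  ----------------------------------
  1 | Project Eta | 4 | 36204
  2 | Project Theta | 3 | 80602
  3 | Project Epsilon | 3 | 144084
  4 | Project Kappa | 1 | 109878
SELECT name, budget FROM departments ORDER BY budget DESC LIMIT 2

Execution result:
name | budget
Sales | 391208
Finance | 289097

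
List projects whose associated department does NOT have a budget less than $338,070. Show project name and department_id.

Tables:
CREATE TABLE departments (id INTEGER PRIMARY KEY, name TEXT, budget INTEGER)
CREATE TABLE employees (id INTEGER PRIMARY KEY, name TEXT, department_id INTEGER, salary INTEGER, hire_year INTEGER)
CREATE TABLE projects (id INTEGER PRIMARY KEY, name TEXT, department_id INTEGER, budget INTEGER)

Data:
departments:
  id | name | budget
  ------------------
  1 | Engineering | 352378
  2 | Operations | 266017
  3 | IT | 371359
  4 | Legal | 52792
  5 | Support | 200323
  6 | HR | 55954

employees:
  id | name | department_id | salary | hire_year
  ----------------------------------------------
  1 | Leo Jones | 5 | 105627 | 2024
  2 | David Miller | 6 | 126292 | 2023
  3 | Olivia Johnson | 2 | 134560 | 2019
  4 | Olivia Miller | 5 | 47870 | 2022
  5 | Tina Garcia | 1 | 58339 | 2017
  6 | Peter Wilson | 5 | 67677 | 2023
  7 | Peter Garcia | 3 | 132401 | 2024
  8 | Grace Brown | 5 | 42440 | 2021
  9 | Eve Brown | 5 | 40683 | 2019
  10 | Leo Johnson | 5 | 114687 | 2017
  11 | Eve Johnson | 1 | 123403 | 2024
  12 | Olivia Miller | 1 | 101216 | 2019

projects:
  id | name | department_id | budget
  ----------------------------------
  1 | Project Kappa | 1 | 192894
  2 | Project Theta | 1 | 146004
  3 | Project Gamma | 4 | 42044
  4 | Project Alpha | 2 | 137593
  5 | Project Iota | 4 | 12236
SELECT name, department_id FROM projects WHERE department_id NOT IN (SELECT id FROM departments WHERE budget < 338070)

Execution result:
name | department_id
Project Kappa | 1
Project Theta | 1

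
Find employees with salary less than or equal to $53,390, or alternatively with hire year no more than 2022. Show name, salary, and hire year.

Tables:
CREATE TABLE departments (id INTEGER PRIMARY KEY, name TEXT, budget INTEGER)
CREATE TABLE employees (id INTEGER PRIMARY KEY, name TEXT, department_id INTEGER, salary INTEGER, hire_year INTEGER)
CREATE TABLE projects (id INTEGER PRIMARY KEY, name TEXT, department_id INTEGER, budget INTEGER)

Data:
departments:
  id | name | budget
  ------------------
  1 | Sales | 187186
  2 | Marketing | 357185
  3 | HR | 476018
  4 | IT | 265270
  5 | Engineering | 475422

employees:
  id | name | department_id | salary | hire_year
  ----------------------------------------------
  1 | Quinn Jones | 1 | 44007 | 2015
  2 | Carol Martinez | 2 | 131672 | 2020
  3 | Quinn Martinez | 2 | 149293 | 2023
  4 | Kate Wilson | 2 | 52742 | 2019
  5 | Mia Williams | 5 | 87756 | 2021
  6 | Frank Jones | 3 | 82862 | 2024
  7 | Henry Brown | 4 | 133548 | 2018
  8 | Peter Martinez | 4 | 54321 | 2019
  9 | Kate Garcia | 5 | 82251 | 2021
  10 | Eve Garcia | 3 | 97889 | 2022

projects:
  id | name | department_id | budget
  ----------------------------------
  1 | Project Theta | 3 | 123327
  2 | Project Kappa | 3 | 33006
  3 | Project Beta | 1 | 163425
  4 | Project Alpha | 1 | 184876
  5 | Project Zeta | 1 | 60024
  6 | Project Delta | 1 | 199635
SELECT name, salary, hire_year FROM employees WHERE salary <= 53390 OR hire_year <= 2022

Execution result:
name | salary | hire_year
Quinn Jones | 44007 | 2015
Carol Martinez | 131672 | 2020
Kate Wilson | 52742 | 2019
Mia Williams | 87756 | 2021
Henry Brown | 133548 | 2018
Peter Martinez | 54321 | 2019
Kate Garcia | 82251 | 2021
Eve Garcia | 97889 | 2022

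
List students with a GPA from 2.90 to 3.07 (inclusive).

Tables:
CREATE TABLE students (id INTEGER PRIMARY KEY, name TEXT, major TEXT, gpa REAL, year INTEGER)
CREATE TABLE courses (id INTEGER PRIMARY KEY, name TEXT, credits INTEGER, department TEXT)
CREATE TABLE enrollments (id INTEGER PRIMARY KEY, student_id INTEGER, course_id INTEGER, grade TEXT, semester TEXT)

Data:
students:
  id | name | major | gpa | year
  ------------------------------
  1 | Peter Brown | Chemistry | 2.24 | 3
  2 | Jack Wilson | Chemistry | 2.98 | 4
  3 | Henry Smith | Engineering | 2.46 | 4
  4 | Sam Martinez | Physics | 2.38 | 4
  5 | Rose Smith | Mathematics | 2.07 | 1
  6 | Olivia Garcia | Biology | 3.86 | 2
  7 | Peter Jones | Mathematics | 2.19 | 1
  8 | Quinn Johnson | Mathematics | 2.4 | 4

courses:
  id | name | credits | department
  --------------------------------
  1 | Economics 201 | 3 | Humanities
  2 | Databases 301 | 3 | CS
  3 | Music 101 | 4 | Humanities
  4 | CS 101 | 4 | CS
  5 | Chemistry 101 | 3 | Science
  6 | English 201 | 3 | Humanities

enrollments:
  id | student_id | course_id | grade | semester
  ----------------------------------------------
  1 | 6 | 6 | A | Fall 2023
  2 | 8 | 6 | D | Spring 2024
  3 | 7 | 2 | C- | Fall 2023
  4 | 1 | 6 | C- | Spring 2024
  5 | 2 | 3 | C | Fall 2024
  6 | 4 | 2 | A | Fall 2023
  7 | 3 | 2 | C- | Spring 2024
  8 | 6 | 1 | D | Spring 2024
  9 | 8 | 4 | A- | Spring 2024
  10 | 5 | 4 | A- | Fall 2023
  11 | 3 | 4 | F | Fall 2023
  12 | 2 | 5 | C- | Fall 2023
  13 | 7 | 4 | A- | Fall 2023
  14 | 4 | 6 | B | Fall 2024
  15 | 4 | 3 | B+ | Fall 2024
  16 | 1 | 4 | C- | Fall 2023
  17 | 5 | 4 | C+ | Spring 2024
SELECT name, gpa FROM students WHERE gpa BETWEEN 2.9 AND 3.07

Execution result:
name | gpa
Jack Wilson | 2.98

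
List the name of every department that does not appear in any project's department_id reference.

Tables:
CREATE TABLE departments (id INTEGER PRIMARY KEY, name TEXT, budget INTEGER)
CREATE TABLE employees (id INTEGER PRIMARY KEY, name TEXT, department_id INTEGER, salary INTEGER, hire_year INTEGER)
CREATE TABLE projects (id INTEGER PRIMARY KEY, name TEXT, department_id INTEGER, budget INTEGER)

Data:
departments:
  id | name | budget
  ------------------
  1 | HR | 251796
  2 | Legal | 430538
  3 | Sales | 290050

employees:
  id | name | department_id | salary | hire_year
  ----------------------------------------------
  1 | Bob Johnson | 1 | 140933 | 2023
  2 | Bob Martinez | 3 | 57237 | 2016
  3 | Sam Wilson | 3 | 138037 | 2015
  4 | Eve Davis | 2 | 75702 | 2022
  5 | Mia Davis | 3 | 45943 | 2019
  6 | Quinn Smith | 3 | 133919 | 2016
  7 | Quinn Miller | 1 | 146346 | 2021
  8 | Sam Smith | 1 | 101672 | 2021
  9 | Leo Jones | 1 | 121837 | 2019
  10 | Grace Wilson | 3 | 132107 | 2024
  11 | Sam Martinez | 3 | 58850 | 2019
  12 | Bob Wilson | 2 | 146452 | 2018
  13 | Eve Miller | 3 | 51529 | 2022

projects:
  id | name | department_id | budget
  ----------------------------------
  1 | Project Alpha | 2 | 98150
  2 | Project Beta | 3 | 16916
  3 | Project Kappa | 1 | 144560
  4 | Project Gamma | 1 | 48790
SELECT p.name FROM departments p LEFT JOIN projects c ON c.department_id = p.id WHERE c.id IS NULL

Execution result:
(no rows)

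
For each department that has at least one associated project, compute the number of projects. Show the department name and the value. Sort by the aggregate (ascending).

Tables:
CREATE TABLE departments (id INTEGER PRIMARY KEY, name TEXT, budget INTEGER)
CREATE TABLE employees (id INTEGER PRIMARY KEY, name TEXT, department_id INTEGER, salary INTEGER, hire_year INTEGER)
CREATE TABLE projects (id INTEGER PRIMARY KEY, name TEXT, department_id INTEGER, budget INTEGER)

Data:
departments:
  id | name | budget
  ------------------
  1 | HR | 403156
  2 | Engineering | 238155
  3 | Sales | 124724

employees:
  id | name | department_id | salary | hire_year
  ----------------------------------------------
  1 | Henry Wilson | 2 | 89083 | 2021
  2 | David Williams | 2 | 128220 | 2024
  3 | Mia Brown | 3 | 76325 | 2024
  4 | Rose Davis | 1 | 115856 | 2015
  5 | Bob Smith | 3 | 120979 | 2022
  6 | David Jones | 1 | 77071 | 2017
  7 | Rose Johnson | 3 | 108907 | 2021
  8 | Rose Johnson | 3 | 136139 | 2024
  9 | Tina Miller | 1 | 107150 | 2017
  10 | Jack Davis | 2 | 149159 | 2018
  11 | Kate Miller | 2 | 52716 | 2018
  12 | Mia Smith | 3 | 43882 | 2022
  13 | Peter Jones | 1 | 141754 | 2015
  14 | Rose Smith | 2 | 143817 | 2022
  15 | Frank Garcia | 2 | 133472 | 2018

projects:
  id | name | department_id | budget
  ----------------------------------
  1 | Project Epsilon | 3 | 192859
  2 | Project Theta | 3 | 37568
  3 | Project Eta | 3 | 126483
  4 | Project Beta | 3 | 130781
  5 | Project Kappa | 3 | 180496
SELECT p.name, COUNT(*) AS n FROM projects c JOIN departments p ON c.department_id = p.id GROUP BY p.id, p.name ORDER BY n ASC

Execution result:
name | n
Sales | 5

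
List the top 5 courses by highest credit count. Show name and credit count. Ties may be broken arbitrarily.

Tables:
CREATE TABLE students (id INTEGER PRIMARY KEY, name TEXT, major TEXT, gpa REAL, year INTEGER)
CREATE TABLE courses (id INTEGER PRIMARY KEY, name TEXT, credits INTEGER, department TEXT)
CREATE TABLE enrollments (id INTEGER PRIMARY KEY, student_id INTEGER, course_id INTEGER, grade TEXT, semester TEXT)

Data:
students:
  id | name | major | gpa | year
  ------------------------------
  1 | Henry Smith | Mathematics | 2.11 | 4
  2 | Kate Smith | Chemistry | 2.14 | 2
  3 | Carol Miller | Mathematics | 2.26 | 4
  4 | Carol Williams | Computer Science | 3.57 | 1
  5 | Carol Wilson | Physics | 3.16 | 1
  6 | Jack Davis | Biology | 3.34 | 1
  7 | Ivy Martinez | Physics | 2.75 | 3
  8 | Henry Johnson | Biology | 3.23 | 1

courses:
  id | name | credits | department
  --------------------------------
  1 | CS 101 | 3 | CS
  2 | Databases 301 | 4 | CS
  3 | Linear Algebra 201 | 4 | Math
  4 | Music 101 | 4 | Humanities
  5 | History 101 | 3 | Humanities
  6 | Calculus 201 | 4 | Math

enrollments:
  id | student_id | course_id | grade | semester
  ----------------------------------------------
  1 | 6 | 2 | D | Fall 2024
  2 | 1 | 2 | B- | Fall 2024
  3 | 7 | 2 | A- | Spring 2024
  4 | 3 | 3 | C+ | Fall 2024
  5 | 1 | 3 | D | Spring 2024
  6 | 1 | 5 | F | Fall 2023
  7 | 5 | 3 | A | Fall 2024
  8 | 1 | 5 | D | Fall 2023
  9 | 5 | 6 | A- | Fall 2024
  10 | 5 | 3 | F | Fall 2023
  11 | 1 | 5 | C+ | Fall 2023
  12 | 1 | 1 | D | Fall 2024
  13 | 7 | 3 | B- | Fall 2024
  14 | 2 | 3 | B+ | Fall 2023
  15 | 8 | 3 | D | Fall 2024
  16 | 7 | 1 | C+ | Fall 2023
SELECT name, credits FROM courses ORDER BY credits DESC LIMIT 5

Execution result:
name | credits
Databases 301 | 4
Linear Algebra 201 | 4
Music 101 | 4
Calculus 201 | 4
CS 101 | 3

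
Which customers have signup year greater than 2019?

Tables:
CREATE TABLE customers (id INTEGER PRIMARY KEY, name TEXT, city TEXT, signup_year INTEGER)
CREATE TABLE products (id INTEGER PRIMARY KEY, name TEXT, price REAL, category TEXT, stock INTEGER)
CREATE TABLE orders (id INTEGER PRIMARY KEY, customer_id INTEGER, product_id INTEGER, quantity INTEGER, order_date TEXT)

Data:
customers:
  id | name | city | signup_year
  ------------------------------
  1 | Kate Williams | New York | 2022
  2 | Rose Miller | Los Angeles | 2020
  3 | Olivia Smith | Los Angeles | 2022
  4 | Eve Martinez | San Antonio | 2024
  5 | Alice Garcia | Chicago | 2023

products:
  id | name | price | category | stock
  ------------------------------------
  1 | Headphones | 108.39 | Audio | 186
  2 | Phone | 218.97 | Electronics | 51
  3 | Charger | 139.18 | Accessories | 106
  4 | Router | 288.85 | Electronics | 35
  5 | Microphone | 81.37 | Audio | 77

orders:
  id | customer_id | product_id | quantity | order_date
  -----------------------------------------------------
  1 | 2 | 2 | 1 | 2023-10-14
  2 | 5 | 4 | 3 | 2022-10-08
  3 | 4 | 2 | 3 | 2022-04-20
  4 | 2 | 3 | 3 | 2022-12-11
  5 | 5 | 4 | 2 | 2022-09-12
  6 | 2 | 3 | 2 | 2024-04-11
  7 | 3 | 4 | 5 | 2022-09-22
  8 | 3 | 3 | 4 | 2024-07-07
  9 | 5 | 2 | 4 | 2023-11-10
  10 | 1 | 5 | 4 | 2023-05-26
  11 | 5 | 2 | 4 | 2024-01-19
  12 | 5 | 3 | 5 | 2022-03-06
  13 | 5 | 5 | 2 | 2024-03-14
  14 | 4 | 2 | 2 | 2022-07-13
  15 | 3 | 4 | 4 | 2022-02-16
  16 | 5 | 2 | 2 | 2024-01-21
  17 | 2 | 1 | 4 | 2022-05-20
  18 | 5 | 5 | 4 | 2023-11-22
SELECT name, signup_year FROM customers WHERE signup_year > 2019

Execution result:
name | signup_year
Kate Williams | 2022
Rose Miller | 2020
Olivia Smith | 2022
Eve Martinez | 2024
Alice Garcia | 2023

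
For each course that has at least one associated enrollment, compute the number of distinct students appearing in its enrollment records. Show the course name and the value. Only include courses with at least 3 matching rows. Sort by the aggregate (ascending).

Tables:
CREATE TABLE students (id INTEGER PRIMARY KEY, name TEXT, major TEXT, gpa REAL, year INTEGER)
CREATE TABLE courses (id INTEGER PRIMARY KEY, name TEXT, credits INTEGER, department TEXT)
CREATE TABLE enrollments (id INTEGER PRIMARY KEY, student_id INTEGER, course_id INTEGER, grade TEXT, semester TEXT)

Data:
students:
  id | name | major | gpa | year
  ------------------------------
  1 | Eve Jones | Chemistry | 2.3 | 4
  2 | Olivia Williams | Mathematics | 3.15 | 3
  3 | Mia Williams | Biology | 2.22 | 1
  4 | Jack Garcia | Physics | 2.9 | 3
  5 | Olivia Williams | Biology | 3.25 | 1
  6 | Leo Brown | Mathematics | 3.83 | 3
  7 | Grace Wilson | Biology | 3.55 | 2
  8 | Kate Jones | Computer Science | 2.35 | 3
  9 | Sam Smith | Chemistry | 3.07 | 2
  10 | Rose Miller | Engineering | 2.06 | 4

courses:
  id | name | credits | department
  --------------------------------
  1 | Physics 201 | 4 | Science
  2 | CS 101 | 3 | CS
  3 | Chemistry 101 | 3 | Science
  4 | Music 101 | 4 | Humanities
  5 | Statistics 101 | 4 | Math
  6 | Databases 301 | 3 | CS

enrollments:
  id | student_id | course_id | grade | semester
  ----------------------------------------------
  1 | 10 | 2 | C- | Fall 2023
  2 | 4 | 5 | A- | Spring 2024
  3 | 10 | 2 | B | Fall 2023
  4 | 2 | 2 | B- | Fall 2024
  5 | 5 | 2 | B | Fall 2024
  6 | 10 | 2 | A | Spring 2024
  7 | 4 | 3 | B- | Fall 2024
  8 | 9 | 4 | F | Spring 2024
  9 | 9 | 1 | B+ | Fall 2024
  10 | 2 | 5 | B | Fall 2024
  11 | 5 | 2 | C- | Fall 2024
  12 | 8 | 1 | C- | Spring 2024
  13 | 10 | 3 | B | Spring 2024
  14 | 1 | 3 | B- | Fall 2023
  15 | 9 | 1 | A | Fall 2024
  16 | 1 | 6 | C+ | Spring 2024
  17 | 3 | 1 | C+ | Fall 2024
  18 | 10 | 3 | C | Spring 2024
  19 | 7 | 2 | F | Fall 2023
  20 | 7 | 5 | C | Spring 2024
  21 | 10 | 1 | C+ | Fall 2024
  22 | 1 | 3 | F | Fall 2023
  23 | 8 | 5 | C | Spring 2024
SELECT p.name, COUNT(DISTINCT c.student_id) AS distinct_student_count FROM enrollments c JOIN courses p ON c.course_id = p.id GROUP BY p.id, p.name HAVING COUNT(*) >= 3 ORDER BY distinct_student_count ASC

Execution result:
name | distinct_student_count
Chemistry 101 | 3
Physics 201 | 4
CS 101 | 4
Statistics 101 | 4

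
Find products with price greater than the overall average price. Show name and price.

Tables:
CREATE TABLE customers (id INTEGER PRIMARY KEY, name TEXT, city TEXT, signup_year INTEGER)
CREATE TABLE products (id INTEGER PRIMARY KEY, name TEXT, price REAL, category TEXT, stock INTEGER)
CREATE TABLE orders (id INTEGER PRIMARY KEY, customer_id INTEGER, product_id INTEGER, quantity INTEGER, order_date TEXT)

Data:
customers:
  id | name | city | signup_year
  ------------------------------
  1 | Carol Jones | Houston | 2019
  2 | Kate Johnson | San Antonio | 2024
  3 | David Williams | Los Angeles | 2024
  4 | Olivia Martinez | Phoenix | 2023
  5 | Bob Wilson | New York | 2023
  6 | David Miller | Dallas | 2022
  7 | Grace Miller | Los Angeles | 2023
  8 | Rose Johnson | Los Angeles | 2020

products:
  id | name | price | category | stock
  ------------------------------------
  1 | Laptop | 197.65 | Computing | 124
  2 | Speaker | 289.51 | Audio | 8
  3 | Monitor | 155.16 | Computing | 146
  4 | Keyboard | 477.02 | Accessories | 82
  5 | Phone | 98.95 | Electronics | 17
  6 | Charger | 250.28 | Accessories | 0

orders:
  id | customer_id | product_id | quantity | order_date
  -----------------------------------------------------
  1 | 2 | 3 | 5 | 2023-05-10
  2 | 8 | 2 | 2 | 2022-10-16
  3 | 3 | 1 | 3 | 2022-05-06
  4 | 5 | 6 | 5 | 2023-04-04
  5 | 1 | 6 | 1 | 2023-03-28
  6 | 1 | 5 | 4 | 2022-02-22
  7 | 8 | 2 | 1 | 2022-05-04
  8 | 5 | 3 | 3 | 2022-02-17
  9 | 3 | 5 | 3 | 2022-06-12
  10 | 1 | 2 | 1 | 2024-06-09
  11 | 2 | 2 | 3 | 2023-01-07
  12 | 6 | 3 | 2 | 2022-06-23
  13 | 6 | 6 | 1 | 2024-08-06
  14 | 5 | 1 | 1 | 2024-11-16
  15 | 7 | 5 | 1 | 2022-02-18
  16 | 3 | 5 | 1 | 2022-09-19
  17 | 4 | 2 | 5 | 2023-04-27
SELECT name, price FROM products WHERE price > (SELECT AVG(price) FROM products)

Execution result:
name | price
Speaker | 289.51
Keyboard | 477.02
Charger | 250.28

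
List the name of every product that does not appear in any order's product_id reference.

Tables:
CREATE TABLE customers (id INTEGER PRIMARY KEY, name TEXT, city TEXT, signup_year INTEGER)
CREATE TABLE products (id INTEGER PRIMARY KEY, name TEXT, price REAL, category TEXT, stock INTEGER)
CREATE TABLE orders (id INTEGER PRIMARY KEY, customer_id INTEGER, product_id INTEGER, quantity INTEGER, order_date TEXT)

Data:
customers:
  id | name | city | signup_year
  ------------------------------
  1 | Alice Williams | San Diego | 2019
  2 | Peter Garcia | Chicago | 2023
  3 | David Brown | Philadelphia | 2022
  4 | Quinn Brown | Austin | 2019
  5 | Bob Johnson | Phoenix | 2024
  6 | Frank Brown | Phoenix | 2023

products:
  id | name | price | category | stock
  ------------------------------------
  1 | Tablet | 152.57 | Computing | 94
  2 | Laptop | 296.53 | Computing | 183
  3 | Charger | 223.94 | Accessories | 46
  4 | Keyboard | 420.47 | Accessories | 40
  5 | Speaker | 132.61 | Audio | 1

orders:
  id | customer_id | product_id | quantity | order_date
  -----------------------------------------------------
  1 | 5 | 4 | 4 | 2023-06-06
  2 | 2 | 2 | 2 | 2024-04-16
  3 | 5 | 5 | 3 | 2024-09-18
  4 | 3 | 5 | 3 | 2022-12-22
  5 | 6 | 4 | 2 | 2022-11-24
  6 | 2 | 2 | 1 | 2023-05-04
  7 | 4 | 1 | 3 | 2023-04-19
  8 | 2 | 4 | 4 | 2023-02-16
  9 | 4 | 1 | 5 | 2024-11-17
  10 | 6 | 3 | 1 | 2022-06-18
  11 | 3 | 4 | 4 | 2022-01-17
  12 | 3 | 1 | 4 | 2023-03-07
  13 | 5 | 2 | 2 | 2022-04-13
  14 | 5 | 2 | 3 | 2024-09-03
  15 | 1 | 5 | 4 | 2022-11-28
SELECT p.name FROM products p LEFT JOIN orders c ON c.product_id = p.id WHERE c.id IS NULL

Execution result:
(no rows)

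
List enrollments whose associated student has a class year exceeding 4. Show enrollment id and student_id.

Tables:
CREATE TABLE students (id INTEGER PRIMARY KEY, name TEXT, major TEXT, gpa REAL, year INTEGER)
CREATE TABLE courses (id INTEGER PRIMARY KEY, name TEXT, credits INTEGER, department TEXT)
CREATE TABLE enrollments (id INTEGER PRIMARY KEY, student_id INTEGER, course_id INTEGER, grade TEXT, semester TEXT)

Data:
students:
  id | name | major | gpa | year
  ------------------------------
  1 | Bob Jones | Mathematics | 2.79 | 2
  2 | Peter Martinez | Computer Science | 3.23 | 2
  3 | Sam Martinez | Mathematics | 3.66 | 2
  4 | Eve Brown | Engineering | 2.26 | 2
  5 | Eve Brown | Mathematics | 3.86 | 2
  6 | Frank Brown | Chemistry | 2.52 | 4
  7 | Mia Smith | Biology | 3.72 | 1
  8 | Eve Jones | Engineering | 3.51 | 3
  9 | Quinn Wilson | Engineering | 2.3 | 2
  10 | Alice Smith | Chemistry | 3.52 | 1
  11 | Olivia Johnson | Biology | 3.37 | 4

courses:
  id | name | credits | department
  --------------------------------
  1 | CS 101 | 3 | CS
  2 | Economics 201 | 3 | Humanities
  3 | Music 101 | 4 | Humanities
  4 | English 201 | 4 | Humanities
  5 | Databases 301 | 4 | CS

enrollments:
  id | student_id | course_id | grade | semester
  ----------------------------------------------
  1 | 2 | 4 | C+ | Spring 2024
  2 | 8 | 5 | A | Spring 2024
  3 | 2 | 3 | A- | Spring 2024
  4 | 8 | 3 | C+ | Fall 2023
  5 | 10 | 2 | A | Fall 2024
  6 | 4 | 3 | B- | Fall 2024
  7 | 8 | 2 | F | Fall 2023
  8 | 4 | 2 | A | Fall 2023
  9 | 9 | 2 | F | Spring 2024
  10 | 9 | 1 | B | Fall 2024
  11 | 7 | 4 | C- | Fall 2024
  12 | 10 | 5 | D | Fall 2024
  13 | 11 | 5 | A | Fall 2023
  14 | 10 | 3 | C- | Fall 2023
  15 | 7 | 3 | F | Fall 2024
SELECT id, student_id FROM enrollments WHERE student_id IN (SELECT id FROM students WHERE year > 4)

Execution result:
(no rows)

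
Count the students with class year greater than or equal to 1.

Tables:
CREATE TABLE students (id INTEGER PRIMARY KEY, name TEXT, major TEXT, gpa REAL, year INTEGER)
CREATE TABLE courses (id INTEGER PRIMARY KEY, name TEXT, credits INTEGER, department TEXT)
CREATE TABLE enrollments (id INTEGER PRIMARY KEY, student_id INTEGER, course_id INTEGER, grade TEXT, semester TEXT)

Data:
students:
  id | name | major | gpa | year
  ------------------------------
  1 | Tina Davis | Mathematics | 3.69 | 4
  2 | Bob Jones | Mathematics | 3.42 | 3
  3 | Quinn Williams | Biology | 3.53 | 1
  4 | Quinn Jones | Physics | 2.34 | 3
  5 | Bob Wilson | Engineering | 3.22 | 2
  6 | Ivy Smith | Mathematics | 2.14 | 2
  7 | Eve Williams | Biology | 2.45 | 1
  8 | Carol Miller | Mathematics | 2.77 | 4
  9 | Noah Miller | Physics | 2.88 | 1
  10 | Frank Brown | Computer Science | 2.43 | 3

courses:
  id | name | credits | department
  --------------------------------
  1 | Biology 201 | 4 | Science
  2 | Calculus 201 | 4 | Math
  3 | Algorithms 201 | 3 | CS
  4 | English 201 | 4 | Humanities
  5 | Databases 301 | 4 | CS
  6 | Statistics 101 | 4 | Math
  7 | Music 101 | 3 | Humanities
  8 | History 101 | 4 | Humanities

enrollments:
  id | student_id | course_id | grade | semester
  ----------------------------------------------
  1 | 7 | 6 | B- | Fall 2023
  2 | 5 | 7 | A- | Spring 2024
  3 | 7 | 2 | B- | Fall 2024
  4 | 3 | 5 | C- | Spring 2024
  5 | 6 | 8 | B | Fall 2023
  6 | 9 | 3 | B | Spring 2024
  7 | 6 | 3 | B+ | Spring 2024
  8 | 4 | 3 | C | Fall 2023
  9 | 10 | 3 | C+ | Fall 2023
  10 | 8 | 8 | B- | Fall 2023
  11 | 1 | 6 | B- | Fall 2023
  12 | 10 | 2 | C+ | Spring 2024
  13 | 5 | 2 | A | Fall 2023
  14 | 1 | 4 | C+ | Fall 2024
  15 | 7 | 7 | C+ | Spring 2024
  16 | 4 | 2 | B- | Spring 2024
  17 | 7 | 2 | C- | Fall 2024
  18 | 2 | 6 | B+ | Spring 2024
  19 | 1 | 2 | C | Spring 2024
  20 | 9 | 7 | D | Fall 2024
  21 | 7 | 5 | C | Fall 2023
SELECT COUNT(*) FROM students WHERE year >= 1

Execution result:
10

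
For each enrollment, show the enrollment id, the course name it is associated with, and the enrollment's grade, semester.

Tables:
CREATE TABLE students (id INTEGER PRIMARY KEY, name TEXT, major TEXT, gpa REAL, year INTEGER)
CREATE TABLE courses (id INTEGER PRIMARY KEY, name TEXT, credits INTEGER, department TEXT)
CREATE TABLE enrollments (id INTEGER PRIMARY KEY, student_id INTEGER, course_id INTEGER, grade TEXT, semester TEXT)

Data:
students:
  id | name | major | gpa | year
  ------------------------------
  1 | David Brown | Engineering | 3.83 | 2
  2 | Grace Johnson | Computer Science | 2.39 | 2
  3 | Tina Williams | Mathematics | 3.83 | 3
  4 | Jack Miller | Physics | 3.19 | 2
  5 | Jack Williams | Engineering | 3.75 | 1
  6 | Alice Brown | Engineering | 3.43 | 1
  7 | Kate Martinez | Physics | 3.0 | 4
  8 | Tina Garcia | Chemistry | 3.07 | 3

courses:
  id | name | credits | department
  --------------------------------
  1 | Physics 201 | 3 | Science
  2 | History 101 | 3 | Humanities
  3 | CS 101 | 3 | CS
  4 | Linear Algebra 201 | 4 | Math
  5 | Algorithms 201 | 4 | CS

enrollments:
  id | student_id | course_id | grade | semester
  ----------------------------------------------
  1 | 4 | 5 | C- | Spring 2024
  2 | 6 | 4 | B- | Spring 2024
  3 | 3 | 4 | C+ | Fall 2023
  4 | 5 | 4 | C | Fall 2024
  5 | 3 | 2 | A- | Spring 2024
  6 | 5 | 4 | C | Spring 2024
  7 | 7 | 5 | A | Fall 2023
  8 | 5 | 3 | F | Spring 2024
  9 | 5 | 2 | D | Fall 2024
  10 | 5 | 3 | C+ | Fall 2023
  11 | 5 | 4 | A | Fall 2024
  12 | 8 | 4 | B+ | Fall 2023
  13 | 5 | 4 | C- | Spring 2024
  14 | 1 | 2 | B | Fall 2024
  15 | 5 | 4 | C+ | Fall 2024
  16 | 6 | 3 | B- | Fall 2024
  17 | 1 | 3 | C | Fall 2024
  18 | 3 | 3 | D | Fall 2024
SELECT c.id, p.name AS course, c.grade, c.semester FROM enrollments c JOIN courses p ON c.course_id = p.id

Execution result:
id | course | grade | semester
1 | Algorithms 201 | C- | Spring 2024
2 | Linear Algebra 201 | B- | Spring 2024
3 | Linear Algebra 201 | C+ | Fall 2023
4 | Linear Algebra 201 | C | Fall 2024
5 | History 101 | A- | Spring 2024
6 | Linear Algebra 201 | C | Spring 2024
7 | Algorithms 201 | A | Fall 2023
8 | CS 101 | F | Spring 2024
9 | History 101 | D | Fall 2024
10 | CS 101 | C+ | Fall 2023
11 | Linear Algebra 201 | A | Fall 2024
12 | Linear Algebra 201 | B+ | Fall 2023
13 | Linear Algebra 201 | C- | Spring 2024
14 | History 101 | B | Fall 2024
15 | Linear Algebra 201 | C+ | Fall 2024
16 | CS 101 | B- | Fall 2024
17 | CS 101 | C | Fall 2024
18 | CS 101 | D | Fall 2024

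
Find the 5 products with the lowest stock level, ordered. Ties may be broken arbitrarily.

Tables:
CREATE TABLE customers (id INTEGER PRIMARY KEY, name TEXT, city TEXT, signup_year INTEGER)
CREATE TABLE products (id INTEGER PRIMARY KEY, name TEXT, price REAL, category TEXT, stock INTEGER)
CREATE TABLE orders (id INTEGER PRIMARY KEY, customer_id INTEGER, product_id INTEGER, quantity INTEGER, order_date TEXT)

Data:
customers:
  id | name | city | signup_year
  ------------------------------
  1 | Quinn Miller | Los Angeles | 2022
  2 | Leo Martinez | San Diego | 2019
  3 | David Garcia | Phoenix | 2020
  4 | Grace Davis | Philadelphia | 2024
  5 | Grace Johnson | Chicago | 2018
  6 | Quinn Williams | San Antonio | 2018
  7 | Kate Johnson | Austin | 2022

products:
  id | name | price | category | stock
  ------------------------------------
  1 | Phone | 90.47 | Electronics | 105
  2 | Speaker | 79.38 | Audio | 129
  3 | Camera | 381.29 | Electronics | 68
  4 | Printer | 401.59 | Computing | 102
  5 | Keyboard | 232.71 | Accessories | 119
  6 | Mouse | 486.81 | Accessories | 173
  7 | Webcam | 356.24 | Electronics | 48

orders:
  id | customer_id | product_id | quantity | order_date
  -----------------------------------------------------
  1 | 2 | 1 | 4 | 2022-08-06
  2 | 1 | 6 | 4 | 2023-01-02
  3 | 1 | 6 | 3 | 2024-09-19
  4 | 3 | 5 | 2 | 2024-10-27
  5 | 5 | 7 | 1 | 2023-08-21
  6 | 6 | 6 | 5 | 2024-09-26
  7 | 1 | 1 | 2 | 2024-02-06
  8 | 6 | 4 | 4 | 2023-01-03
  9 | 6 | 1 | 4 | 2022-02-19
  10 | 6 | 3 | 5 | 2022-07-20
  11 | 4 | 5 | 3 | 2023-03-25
SELECT name, stock FROM products ORDER BY stock ASC LIMIT 5

Execution result:
name | stock
Webcam | 48
Camera | 68
Printer | 102
Phone | 105
Keyboard | 119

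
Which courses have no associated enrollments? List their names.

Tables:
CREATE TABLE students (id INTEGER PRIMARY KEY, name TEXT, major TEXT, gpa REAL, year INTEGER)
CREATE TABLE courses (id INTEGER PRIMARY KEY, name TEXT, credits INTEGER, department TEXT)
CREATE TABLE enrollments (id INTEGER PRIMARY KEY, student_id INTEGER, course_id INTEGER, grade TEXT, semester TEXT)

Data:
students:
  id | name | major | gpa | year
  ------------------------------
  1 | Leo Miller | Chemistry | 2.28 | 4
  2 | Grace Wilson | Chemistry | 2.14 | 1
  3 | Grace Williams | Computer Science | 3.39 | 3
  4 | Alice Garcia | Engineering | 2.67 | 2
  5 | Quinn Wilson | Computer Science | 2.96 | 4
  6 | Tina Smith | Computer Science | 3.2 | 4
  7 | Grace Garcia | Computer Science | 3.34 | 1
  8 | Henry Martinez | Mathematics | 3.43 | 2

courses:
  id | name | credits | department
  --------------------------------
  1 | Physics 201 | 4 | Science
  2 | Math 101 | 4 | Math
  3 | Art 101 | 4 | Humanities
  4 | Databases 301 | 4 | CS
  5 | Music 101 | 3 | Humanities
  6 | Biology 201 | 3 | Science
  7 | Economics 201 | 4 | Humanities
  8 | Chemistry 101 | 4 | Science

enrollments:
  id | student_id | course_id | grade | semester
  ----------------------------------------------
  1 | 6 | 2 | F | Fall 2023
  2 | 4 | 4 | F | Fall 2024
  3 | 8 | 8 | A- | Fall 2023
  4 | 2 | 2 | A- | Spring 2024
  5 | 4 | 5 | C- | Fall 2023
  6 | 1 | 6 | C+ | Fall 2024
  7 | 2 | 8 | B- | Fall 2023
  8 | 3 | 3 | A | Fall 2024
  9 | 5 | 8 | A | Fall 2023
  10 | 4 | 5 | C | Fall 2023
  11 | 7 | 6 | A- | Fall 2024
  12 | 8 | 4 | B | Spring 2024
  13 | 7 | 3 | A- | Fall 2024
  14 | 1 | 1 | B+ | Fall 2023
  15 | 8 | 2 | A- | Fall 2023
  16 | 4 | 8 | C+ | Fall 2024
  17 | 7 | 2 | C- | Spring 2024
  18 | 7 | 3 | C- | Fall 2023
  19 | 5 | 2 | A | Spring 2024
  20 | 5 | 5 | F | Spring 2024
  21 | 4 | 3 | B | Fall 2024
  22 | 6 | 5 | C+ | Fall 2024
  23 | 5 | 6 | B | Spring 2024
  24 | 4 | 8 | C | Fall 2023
SELECT p.name FROM courses p LEFT JOIN enrollments c ON c.course_id = p.id WHERE c.id IS NULL

Execution result:
Economics 201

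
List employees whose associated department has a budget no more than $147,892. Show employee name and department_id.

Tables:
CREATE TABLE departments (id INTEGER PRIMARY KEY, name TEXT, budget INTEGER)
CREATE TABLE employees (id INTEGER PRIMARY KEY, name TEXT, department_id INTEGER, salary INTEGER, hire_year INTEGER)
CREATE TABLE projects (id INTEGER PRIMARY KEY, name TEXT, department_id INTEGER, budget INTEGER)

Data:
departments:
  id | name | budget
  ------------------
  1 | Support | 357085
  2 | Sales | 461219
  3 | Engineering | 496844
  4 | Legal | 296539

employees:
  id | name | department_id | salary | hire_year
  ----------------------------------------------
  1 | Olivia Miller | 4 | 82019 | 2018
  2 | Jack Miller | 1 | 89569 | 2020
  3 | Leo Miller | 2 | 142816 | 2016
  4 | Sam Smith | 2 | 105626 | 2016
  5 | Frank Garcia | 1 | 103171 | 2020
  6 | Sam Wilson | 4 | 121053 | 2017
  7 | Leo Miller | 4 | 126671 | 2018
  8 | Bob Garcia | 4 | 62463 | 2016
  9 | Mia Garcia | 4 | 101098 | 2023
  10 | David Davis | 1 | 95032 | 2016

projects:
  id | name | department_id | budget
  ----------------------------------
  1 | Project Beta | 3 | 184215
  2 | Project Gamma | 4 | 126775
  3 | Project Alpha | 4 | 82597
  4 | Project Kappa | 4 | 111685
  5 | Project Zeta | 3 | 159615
SELECT name, department_id FROM employees WHERE department_id IN (SELECT id FROM departments WHERE budget <= 147892)

Execution result:
(no rows)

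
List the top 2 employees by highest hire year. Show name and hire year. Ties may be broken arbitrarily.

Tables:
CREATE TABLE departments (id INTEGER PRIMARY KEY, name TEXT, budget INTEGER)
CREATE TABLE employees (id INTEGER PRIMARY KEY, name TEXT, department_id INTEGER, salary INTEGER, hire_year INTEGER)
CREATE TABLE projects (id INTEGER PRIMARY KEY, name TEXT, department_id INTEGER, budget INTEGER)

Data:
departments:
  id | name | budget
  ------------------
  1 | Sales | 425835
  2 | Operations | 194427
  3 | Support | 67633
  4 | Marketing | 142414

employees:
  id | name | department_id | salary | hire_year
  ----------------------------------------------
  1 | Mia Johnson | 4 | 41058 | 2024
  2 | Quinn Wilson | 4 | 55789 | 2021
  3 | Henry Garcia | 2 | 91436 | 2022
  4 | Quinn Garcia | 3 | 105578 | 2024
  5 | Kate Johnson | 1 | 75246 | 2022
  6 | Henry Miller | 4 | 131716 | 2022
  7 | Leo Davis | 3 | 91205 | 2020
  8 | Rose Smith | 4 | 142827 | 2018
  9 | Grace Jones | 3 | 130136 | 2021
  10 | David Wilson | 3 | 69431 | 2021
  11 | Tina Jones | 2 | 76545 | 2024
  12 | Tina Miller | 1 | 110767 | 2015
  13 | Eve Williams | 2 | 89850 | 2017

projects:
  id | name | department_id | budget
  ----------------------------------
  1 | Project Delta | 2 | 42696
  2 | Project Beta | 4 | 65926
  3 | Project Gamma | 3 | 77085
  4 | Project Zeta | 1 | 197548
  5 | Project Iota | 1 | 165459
SELECT name, hire_year FROM employees ORDER BY hire_year DESC LIMIT 2

Execution result:
name | hire_year
Mia Johnson | 2024
Quinn Garcia | 2024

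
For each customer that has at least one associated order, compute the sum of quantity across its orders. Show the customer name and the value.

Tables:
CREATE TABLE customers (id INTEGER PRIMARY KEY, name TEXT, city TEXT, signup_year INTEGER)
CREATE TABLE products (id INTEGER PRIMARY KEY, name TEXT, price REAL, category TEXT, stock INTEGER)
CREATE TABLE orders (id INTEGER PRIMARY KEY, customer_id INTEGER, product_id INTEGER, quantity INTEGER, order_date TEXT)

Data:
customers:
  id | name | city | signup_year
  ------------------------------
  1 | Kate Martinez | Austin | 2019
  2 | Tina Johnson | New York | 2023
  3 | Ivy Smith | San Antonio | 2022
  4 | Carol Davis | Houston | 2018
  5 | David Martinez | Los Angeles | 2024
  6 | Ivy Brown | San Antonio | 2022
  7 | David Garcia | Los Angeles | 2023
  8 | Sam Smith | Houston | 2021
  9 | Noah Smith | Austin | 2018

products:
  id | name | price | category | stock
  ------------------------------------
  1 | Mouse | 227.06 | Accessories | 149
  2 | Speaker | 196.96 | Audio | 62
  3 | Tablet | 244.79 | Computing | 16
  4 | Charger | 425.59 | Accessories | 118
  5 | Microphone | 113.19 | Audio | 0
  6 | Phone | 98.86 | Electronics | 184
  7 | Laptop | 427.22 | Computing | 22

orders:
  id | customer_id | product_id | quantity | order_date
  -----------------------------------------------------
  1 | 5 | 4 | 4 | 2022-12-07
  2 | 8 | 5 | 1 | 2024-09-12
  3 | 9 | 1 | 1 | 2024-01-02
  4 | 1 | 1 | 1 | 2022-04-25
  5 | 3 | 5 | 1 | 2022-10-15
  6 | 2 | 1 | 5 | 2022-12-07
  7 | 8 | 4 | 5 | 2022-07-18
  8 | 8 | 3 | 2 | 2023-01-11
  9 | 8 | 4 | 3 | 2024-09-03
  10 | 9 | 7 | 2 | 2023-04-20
SELECT p.name, SUM(c.quantity) AS sum_quantity FROM orders c JOIN customers p ON c.customer_id = p.id GROUP BY p.id, p.name

Execution result:
name | sum_quantity
Kate Martinez | 1
Tina Johnson | 5
Ivy Smith | 1
David Martinez | 4
Sam Smith | 11
Noah Smith | 3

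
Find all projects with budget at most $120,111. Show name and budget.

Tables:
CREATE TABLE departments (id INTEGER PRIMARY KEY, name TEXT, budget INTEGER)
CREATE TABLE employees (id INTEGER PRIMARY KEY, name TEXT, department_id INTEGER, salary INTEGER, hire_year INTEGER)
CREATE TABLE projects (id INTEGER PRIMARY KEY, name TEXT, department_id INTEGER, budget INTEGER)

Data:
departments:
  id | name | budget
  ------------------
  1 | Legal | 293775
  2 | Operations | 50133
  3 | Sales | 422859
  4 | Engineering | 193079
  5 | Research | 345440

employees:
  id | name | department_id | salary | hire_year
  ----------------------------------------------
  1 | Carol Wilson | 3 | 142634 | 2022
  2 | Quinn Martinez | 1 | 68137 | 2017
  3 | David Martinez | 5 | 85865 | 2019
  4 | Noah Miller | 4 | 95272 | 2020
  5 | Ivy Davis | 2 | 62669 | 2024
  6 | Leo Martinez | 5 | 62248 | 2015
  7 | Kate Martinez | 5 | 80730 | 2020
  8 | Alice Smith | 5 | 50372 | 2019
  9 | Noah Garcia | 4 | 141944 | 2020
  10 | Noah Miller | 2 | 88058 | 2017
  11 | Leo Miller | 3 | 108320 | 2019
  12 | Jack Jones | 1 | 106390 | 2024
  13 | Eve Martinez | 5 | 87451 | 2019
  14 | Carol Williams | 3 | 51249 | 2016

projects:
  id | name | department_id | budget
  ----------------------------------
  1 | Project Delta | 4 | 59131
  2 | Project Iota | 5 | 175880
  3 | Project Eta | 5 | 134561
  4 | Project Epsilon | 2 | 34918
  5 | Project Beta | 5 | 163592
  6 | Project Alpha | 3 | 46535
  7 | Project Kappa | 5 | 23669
SELECT name, budget FROM projects WHERE budget <= 120111

Execution result:
name | budget
Project Delta | 59131
Project Epsilon | 34918
Project Alpha | 46535
Project Kappa | 23669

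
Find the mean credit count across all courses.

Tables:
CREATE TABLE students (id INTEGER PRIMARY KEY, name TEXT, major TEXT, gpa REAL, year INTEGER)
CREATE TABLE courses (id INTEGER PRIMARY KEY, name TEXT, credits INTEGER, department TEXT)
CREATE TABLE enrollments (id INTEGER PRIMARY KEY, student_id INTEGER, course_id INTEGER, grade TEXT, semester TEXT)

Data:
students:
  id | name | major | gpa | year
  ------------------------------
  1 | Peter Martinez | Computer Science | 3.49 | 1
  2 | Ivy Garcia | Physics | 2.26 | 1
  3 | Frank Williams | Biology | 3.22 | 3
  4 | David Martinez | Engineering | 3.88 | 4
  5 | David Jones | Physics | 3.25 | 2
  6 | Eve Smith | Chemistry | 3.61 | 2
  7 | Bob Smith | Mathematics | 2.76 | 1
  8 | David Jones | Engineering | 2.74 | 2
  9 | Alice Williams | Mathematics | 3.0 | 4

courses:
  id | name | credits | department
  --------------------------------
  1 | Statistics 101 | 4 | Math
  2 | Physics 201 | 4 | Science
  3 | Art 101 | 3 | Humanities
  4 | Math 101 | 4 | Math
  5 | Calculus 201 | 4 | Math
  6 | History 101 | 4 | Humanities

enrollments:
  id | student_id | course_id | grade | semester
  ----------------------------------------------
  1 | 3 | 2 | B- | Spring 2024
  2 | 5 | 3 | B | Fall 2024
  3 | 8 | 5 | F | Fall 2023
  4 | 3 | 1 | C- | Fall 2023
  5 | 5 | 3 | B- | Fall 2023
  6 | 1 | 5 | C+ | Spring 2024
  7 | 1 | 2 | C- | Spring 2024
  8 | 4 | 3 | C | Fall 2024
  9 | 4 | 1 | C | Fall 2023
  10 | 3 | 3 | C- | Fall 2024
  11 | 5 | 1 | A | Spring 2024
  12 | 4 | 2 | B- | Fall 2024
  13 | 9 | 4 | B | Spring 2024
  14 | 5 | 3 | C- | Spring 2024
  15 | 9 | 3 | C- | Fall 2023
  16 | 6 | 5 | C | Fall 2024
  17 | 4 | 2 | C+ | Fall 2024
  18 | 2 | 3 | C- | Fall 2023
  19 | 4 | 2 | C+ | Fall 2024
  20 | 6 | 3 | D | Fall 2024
SELECT AVG(credits) FROM courses

Execution result:
3.83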